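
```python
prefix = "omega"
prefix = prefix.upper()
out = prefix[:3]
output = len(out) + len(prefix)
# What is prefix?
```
Trace:
  prefix='omega'
  prefix='OMEGA'
  prefix='OMEGA', out='OME'
  prefix='OMEGA', out='OME', output=8

Final answer: 'OMEGA'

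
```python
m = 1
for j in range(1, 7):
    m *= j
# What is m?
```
Trace:
  m=1
  m=1, j=1
  m=2, j=2
  m=6, j=3
  m=24, j=4
  m=120, j=5
  m=720, j=6

Final answer: 720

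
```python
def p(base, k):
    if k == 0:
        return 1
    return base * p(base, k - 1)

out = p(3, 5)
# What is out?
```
Call trace:
p(base=3, k=5)
  p(base=3, k=4)
    p(base=3, k=3)
      p(base=3, k=2)
        p(base=3, k=1)
          p(base=3, k=0)
          -> return 1
        -> return 3
      -> return 9
    -> return 27
  -> return 81
-> return 243

Final answer: 243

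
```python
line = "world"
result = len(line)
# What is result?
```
Trace:
  line='world'
  line='world', result=5

Final answer: 5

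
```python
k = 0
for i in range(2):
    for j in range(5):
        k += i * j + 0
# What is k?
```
Trace:
  k=0
  k=0, i=0, j=0
  k=0, i=0, j=1
  k=0, i=0, j=2
  k=0, i=0, j=3
  k=0, i=0, j=4
  k=0, i=1, j=0
  k=1, i=1, j=1
  k=3, i=1, j=2
  k=6, i=1, j=3
  k=10, i=1, j=4

Final answer: 10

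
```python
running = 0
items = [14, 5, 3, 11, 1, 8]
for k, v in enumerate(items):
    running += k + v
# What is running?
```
Trace:
  running=0
  running=14, k=0, v=14
  running=20, k=1, v=5
  running=25, k=2, v=3
  running=39, k=3, v=11
  running=44, k=4, v=1
  running=57, k=5, v=8

Final answer: 57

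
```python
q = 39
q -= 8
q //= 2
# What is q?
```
Trace:
  q=39
  q=31
  q=15

Final answer: 15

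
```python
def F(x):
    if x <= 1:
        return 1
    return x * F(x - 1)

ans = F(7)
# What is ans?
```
Call trace:
F(x=7)
  F(x=6)
    F(x=5)
      F(x=4)
        F(x=3)
          F(x=2)
            F(x=1)
            -> return 1
          -> return 2
        -> return 6
      -> return 24
    -> return 120
  -> return 720
-> return 5040

Final answer: 5040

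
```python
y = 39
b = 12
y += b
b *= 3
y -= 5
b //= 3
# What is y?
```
Trace:
  y=39
  y=39, b=12
  y=51, b=12
  y=51, b=36
  y=46, b=36
  y=46, b=12

Final answer: 46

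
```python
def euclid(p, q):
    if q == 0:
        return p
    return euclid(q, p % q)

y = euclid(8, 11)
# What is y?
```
Call trace:
euclid(p=8, q=11)
  euclid(p=11, q=8)
    euclid(p=8, q=3)
      euclid(p=3, q=2)
        euclid(p=2, q=1)
          euclid(p=1, q=0)
          -> return 1
        -> return 1
      -> return 1
    -> return 1
  -> return 1
-> return 1

Final answer: 1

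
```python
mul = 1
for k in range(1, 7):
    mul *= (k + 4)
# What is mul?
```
Trace:
  mul=1
  mul=5, k=1
  mul=30, k=2
  mul=210, k=3
  mul=1680, k=4
  mul=15120, k=5
  mul=151200, k=6

Final answer: 151200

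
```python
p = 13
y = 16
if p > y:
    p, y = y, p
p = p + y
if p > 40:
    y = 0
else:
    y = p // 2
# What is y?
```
Trace:
  p=13
  p=13, y=16
  p=13, y=16
  p=29, y=16
  p=29, y=14

Final answer: 14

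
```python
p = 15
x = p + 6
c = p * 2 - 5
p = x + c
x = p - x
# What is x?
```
Trace:
  p=15
  p=15, x=21
  p=15, x=21, c=25
  p=46, x=21, c=25
  p=46, x=25, c=25

Final answer: 25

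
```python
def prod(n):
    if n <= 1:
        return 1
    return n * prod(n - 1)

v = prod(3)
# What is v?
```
Call trace:
prod(n=3)
  prod(n=2)
    prod(n=1)
    -> return 1
  -> return 2
-> return 6

Final answer: 6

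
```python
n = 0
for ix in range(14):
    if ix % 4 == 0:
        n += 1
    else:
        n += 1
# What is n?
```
Trace:
  n=0
  n=1, ix=0
  n=2, ix=1
  n=3, ix=2
  n=4, ix=3
  n=5, ix=4
  n=6, ix=5
  n=7, ix=6
  n=8, ix=7
  n=9, ix=8
  n=10, ix=9
  n=11, ix=10
  n=12, ix=11
  n=13, ix=12
  n=14, ix=13

Final answer: 14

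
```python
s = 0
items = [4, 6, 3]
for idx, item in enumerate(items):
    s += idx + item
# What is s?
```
Trace:
  s=0
  s=4, idx=0, item=4
  s=11, idx=1, item=6
  s=16, idx=2, item=3

Final answer: 16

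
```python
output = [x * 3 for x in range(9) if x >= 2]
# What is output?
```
Trace:
  x=0
  x=1
  x=2
  x=3
  x=4
  x=5
  x=6
  x=7
  x=8
  output=[6, 9, 12, 15, 18, 21, 24]

Final answer: [6, 9, 12, 15, 18, 21, 24]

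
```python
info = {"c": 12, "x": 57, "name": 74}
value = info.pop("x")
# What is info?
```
Trace:
  info={'c': 12, 'x': 57, 'name': 74}
  info={'c': 12, 'name': 74}, value=57

Final answer: {'c': 12, 'name': 74}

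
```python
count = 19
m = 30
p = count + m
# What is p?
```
Trace:
  count=19
  count=19, m=30
  count=19, m=30, p=49

Final answer: 49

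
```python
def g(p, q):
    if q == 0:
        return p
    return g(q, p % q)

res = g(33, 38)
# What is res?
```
Call trace:
g(p=33, q=38)
  g(p=38, q=33)
    g(p=33, q=5)
      g(p=5, q=3)
        g(p=3, q=2)
          g(p=2, q=1)
            g(p=1, q=0)
            -> return 1
          -> return 1
        -> return 1
      -> return 1
    -> return 1
  -> return 1
-> return 1

Final answer: 1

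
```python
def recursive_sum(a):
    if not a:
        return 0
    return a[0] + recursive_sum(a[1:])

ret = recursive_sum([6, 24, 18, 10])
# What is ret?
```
Call trace:
recursive_sum(a=[6, 24, 18, 10])
  recursive_sum(a=[24, 18, 10])
    recursive_sum(a=[18, 10])
      recursive_sum(a=[10])
        recursive_sum(a=[])
        -> return 0
      -> return 10
    -> return 28
  -> return 52
-> return 58

Final answer: 58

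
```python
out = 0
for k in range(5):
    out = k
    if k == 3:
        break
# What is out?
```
Trace:
  out=0
  out=0, k=0
  out=1, k=1
  out=2, k=2
  out=3, k=3

Final answer: 3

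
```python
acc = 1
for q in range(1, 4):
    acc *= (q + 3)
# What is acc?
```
Trace:
  acc=1
  acc=4, q=1
  acc=20, q=2
  acc=120, q=3

Final answer: 120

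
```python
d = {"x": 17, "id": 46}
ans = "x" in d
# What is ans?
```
Trace:
  d={'x': 17, 'id': 46}
  d={'x': 17, 'id': 46}, ans=True

Final answer: True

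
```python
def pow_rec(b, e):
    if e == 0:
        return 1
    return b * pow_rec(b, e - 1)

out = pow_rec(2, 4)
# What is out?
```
Call trace:
pow_rec(b=2, e=4)
  pow_rec(b=2, e=3)
    pow_rec(b=2, e=2)
      pow_rec(b=2, e=1)
        pow_rec(b=2, e=0)
        -> return 1
      -> return 2
    -> return 4
  -> return 8
-> return 16

Final answer: 16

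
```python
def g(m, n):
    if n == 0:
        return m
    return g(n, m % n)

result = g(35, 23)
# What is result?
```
Call trace:
g(m=35, n=23)
  g(m=23, n=12)
    g(m=12, n=11)
      g(m=11, n=1)
        g(m=1, n=0)
        -> return 1
      -> return 1
    -> return 1
  -> return 1
-> return 1

Final answer: 1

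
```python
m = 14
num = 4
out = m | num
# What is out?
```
Trace:
  m=14
  m=14, num=4
  m=14, num=4, out=14

Final answer: 14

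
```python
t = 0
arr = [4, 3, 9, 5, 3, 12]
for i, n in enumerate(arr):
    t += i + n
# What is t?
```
Trace:
  t=0
  t=4, i=0, n=4
  t=8, i=1, n=3
  t=19, i=2, n=9
  t=27, i=3, n=5
  t=34, i=4, n=3
  t=51, i=5, n=12

Final answer: 51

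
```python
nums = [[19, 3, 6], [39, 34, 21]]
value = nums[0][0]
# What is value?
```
Trace:
  nums=[[19, 3, 6], [39, 34, 21]]
  nums=[[19, 3, 6], [39, 34, 21]], value=19

Final answer: 19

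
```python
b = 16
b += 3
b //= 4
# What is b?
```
Trace:
  b=16
  b=19
  b=4

Final answer: 4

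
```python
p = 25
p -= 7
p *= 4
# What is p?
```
Trace:
  p=25
  p=18
  p=72

Final answer: 72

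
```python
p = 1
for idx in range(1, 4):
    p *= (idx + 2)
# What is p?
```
Trace:
  p=1
  p=3, idx=1
  p=12, idx=2
  p=60, idx=3

Final answer: 60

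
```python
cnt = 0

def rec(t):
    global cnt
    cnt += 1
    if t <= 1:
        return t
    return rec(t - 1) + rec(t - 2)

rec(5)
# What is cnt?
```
Call trace (a repeated sub-call is expanded the first time; later identical calls just restate its return value):
rec(t=5)
  rec(t=4)
    rec(t=3)
      rec(t=2)
        rec(t=1)
        -> return 1
        rec(t=0)
        -> return 0
      -> return 1
      rec(t=1)
      -> return 1
    -> return 2
    rec(t=2) -> return 1  (same call as traced above)
  -> return 3
  rec(t=3) -> return 2  (same call as traced above)
-> return 5

cnt is incremented once per call, so count the calls in each subtree. Let C(t) = number of calls made by rec(t).
C(0) = C(1) = 1 (base case, no recursion); C(t) = 1 + C(t - 1) + C(t - 2) otherwise.
C(2) = 1 + C(1) + C(0) = 1 + 1 + 1 = 3
C(3) = 1 + C(2) + C(1) = 1 + 3 + 1 = 5
C(4) = 1 + C(3) + C(2) = 1 + 5 + 3 = 9
C(5) = 1 + C(4) + C(3) = 1 + 9 + 5 = 15
cnt = C(5) = 15

Final answer: 15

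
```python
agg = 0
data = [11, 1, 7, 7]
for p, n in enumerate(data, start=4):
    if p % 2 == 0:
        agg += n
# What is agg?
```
Trace:
  agg=0
  agg=11, p=4, n=11
  agg=11, p=5, n=1
  agg=18, p=6, n=7
  agg=18, p=7, n=7

Final answer: 18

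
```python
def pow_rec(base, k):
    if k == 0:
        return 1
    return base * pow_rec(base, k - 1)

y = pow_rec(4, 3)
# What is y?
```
Call trace:
pow_rec(base=4, k=3)
  pow_rec(base=4, k=2)
    pow_rec(base=4, k=1)
      pow_rec(base=4, k=0)
      -> return 1
    -> return 4
  -> return 16
-> return 64

Final answer: 64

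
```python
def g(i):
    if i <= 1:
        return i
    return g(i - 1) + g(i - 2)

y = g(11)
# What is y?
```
Call trace (a repeated sub-call is expanded the first time; later identical calls just restate its return value):
g(i=11)
  g(i=10)
    g(i=9)
      g(i=8)
        g(i=7)
          g(i=6)
            g(i=5)
              g(i=4)
                g(i=3)
                  g(i=2)
                    g(i=1)
                    -> return 1
                    g(i=0)
                    -> return 0
                  -> return 1
                  g(i=1)
                  -> return 1
                -> return 2
                g(i=2) -> return 1  (same call as traced above)
              -> return 3
              g(i=3) -> return 2  (same call as traced above)
            -> return 5
            g(i=4) -> return 3  (same call as traced above)
          -> return 8
          g(i=5) -> return 5  (same call as traced above)
        -> return 13
        g(i=6) -> return 8  (same call as traced above)
      -> return 21
      g(i=7) -> return 13  (same call as traced above)
    -> return 34
    g(i=8) -> return 21  (same call as traced above)
  -> return 55
  g(i=9) -> return 34  (same call as traced above)
-> return 89

Final answer: 89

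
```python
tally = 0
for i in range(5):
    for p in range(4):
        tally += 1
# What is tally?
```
Trace:
  tally=0
  tally=1, i=0, p=0
  tally=2, i=0, p=1
  tally=3, i=0, p=2
  tally=4, i=0, p=3
  tally=5, i=1, p=0
  tally=6, i=1, p=1
  tally=7, i=1, p=2
  tally=8, i=1, p=3
  tally=9, i=2, p=0
  tally=10, i=2, p=1
  tally=11, i=2, p=2
  tally=12, i=2, p=3
  tally=13, i=3, p=0
  tally=14, i=3, p=1
  tally=15, i=3, p=2
  tally=16, i=3, p=3
  tally=17, i=4, p=0
  tally=18, i=4, p=1
  tally=19, i=4, p=2
  tally=20, i=4, p=3

Final answer: 20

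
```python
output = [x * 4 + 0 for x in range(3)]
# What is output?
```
Trace:
  x=0
  x=1
  x=2
  output=[0, 4, 8]

Final answer: [0, 4, 8]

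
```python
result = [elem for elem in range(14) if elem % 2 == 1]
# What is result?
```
Trace:
  elem=0
  elem=1
  elem=2
  elem=3
  elem=4
  elem=5
  elem=6
  elem=7
  elem=8
  elem=9
  elem=10
  elem=11
  elem=12
  elem=13
  result=[1, 3, 5, 7, 9, 11, 13]

Final answer: [1, 3, 5, 7, 9, 11, 13]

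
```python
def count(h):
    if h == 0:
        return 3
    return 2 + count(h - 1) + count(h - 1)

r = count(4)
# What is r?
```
Call trace (a repeated sub-call is expanded the first time; later identical calls just restate its return value):
count(h=4)
  count(h=3)
    count(h=2)
      count(h=1)
        count(h=0)
        -> return 3
        count(h=0)
        -> return 3
      -> return 8
      count(h=1) -> return 8  (same call as traced above)
    -> return 18
    count(h=2) -> return 18  (same call as traced above)
  -> return 38
  count(h=3) -> return 38  (same call as traced above)
-> return 78

Final answer: 78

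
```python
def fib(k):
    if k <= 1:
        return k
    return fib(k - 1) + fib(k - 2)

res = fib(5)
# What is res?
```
Call trace (a repeated sub-call is expanded the first time; later identical calls just restate its return value):
fib(k=5)
  fib(k=4)
    fib(k=3)
      fib(k=2)
        fib(k=1)
        -> return 1
        fib(k=0)
        -> return 0
      -> return 1
      fib(k=1)
      -> return 1
    -> return 2
    fib(k=2) -> return 1  (same call as traced above)
  -> return 3
  fib(k=3) -> return 2  (same call as traced above)
-> return 5

Final answer: 5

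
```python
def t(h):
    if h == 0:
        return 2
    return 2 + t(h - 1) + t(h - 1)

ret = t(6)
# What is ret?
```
Call trace (a repeated sub-call is expanded the first time; later identical calls just restate its return value):
t(h=6)
  t(h=5)
    t(h=4)
      t(h=3)
        t(h=2)
          t(h=1)
            t(h=0)
            -> return 2
            t(h=0)
            -> return 2
          -> return 6
          t(h=1) -> return 6  (same call as traced above)
        -> return 14
        t(h=2) -> return 14  (same call as traced above)
      -> return 30
      t(h=3) -> return 30  (same call as traced above)
    -> return 62
    t(h=4) -> return 62  (same call as traced above)
  -> return 126
  t(h=5) -> return 126  (same call as traced above)
-> return 254

Final answer: 254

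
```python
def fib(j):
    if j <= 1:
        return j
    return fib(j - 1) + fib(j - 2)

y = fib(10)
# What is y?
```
Call trace (a repeated sub-call is expanded the first time; later identical calls just restate its return value):
fib(j=10)
  fib(j=9)
    fib(j=8)
      fib(j=7)
        fib(j=6)
          fib(j=5)
            fib(j=4)
              fib(j=3)
                fib(j=2)
                  fib(j=1)
                  -> return 1
                  fib(j=0)
                  -> return 0
                -> return 1
                fib(j=1)
                -> return 1
              -> return 2
              fib(j=2) -> return 1  (same call as traced above)
            -> return 3
            fib(j=3) -> return 2  (same call as traced above)
          -> return 5
          fib(j=4) -> return 3  (same call as traced above)
        -> return 8
        fib(j=5) -> return 5  (same call as traced above)
      -> return 13
      fib(j=6) -> return 8  (same call as traced above)
    -> return 21
    fib(j=7) -> return 13  (same call as traced above)
  -> return 34
  fib(j=8) -> return 21  (same call as traced above)
-> return 55

Final answer: 55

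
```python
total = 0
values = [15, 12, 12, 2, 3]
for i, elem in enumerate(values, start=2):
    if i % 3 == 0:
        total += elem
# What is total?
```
Trace:
  total=0
  total=0, i=2, elem=15
  total=12, i=3, elem=12
  total=12, i=4, elem=12
  total=12, i=5, elem=2
  total=15, i=6, elem=3

Final answer: 15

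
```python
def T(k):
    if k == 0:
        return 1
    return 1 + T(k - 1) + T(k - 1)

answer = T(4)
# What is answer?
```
Call trace (a repeated sub-call is expanded the first time; later identical calls just restate its return value):
T(k=4)
  T(k=3)
    T(k=2)
      T(k=1)
        T(k=0)
        -> return 1
        T(k=0)
        -> return 1
      -> return 3
      T(k=1) -> return 3  (same call as traced above)
    -> return 7
    T(k=2) -> return 7  (same call as traced above)
  -> return 15
  T(k=3) -> return 15  (same call as traced above)
-> return 31

Final answer: 31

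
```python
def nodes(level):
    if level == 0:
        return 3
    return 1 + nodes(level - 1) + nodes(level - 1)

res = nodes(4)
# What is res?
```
Call trace (a repeated sub-call is expanded the first time; later identical calls just restate its return value):
nodes(level=4)
  nodes(level=3)
    nodes(level=2)
      nodes(level=1)
        nodes(level=0)
        -> return 3
        nodes(level=0)
        -> return 3
      -> return 7
      nodes(level=1) -> return 7  (same call as traced above)
    -> return 15
    nodes(level=2) -> return 15  (same call as traced above)
  -> return 31
  nodes(level=3) -> return 31  (same call as traced above)
-> return 63

Final answer: 63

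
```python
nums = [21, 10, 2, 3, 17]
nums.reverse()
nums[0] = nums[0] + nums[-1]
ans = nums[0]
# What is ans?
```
Trace:
  nums=[21, 10, 2, 3, 17]
  nums=[17, 3, 2, 10, 21]
  nums=[38, 3, 2, 10, 21]
  nums=[38, 3, 2, 10, 21], ans=38

Final answer: 38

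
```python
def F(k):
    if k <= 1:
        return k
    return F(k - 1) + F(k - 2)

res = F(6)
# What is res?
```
Call trace (a repeated sub-call is expanded the first time; later identical calls just restate its return value):
F(k=6)
  F(k=5)
    F(k=4)
      F(k=3)
        F(k=2)
          F(k=1)
          -> return 1
          F(k=0)
          -> return 0
        -> return 1
        F(k=1)
        -> return 1
      -> return 2
      F(k=2) -> return 1  (same call as traced above)
    -> return 3
    F(k=3) -> return 2  (same call as traced above)
  -> return 5
  F(k=4) -> return 3  (same call as traced above)
-> return 8

Final answer: 8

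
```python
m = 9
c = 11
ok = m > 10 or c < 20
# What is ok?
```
Trace:
  m=9
  m=9, c=11
  m=9, c=11, ok=True

Final answer: True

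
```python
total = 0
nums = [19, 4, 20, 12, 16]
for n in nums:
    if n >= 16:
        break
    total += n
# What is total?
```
Trace:
  total=0
  total=0, n=19

Final answer: 0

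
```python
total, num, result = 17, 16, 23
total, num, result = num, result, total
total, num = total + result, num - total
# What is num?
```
Trace:
  total=17, num=16, result=23
  total=16, num=23, result=17
  total=33, num=7, result=17

Final answer: 7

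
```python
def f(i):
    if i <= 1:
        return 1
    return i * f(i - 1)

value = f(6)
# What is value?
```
Call trace:
f(i=6)
  f(i=5)
    f(i=4)
      f(i=3)
        f(i=2)
          f(i=1)
          -> return 1
        -> return 2
      -> return 6
    -> return 24
  -> return 120
-> return 720

Final answer: 720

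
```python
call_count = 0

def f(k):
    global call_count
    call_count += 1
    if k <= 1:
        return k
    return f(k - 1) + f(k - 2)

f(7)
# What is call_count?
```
Call trace (a repeated sub-call is expanded the first time; later identical calls just restate its return value):
f(k=7)
  f(k=6)
    f(k=5)
      f(k=4)
        f(k=3)
          f(k=2)
            f(k=1)
            -> return 1
            f(k=0)
            -> return 0
          -> return 1
          f(k=1)
          -> return 1
        -> return 2
        f(k=2) -> return 1  (same call as traced above)
      -> return 3
      f(k=3) -> return 2  (same call as traced above)
    -> return 5
    f(k=4) -> return 3  (same call as traced above)
  -> return 8
  f(k=5) -> return 5  (same call as traced above)
-> return 13

call_count is incremented once per call, so count the calls in each subtree. Let C(k) = number of calls made by f(k).
C(0) = C(1) = 1 (base case, no recursion); C(k) = 1 + C(k - 1) + C(k - 2) otherwise.
C(2) = 1 + C(1) + C(0) = 1 + 1 + 1 = 3
C(3) = 1 + C(2) + C(1) = 1 + 3 + 1 = 5
C(4) = 1 + C(3) + C(2) = 1 + 5 + 3 = 9
C(5) = 1 + C(4) + C(3) = 1 + 9 + 5 = 15
C(6) = 1 + C(5) + C(4) = 1 + 15 + 9 = 25
C(7) = 1 + C(6) + C(5) = 1 + 25 + 15 = 41
call_count = C(7) = 41

Final answer: 41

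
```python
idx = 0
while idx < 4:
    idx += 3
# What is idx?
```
Trace:
  idx=0
  idx=3
  idx=6

Final answer: 6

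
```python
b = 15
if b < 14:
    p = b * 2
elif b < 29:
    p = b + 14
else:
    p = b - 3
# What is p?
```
Trace:
  b=15
  b=15, p=29

Final answer: 29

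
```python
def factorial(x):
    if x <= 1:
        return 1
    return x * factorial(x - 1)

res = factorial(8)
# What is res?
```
Call trace:
factorial(x=8)
  factorial(x=7)
    factorial(x=6)
      factorial(x=5)
        factorial(x=4)
          factorial(x=3)
            factorial(x=2)
              factorial(x=1)
              -> return 1
            -> return 2
          -> return 6
        -> return 24
      -> return 120
    -> return 720
  -> return 5040
-> return 40320

Final answer: 40320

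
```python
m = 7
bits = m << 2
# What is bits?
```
Trace:
  m=7
  m=7, bits=28

Final answer: 28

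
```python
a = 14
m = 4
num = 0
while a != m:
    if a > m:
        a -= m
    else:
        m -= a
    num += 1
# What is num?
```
Trace:
  a=14
  a=14, m=4
  a=14, m=4, num=0
  a=10, m=4, num=1
  a=6, m=4, num=2
  a=2, m=4, num=3
  a=2, m=2, num=4

Final answer: 4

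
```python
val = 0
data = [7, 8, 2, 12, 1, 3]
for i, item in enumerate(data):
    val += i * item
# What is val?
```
Trace:
  val=0
  val=0, i=0, item=7
  val=8, i=1, item=8
  val=12, i=2, item=2
  val=48, i=3, item=12
  val=52, i=4, item=1
  val=67, i=5, item=3

Final answer: 67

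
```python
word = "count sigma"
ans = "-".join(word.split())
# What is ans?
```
Trace:
  word='count sigma'
  word='count sigma', ans='count-sigma'

Final answer: 'count-sigma'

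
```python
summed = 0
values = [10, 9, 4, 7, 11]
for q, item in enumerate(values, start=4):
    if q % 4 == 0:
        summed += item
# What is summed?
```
Trace:
  summed=0
  summed=10, q=4, item=10
  summed=10, q=5, item=9
  summed=10, q=6, item=4
  summed=10, q=7, item=7
  summed=21, q=8, item=11

Final answer: 21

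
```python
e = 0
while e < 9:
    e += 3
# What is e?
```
Trace:
  e=0
  e=3
  e=6
  e=9

Final answer: 9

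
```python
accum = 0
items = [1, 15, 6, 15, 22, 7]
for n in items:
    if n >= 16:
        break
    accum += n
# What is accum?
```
Trace:
  accum=0
  accum=1, n=1
  accum=16, n=15
  accum=22, n=6
  accum=37, n=15
  accum=37, n=22

Final answer: 37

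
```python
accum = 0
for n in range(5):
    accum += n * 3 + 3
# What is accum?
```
Trace:
  accum=0
  accum=3, n=0
  accum=9, n=1
  accum=18, n=2
  accum=30, n=3
  accum=45, n=4

Final answer: 45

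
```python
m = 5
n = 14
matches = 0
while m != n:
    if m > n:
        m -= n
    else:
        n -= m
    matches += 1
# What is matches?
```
Trace:
  m=5
  m=5, n=14
  m=5, n=14, matches=0
  m=5, n=9, matches=1
  m=5, n=4, matches=2
  m=1, n=4, matches=3
  m=1, n=3, matches=4
  m=1, n=2, matches=5
  m=1, n=1, matches=6

Final answer: 6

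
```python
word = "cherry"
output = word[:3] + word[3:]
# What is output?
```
Trace:
  word='cherry'
  word='cherry', output='cherry'

Final answer: 'cherry'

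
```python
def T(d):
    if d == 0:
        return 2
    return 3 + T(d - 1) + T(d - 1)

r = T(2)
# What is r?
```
Call trace (a repeated sub-call is expanded the first time; later identical calls just restate its return value):
T(d=2)
  T(d=1)
    T(d=0)
    -> return 2
    T(d=0)
    -> return 2
  -> return 7
  T(d=1) -> return 7  (same call as traced above)
-> return 17

Final answer: 17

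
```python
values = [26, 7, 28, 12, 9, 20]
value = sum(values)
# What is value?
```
Trace:
  values=[26, 7, 28, 12, 9, 20]
  values=[26, 7, 28, 12, 9, 20], value=102

Final answer: 102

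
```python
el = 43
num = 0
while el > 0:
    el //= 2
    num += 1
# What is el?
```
Trace:
  el=43
  el=43, num=0
  el=21, num=1
  el=10, num=2
  el=5, num=3
  el=2, num=4
  el=1, num=5
  el=0, num=6

Final answer: 0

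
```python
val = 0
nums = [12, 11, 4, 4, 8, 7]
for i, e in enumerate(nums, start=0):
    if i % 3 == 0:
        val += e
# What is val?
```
Trace:
  val=0
  val=12, i=0, e=12
  val=12, i=1, e=11
  val=12, i=2, e=4
  val=16, i=3, e=4
  val=16, i=4, e=8
  val=16, i=5, e=7

Final answer: 16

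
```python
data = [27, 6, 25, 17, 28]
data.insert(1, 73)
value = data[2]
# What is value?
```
Trace:
  data=[27, 6, 25, 17, 28]
  data=[27, 73, 6, 25, 17, 28]
  data=[27, 73, 6, 25, 17, 28], value=6

Final answer: 6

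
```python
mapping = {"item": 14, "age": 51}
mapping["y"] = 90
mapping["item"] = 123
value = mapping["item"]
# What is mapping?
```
Trace:
  mapping={'item': 14, 'age': 51}
  mapping={'item': 14, 'age': 51, 'y': 90}
  mapping={'item': 123, 'age': 51, 'y': 90}
  mapping={'item': 123, 'age': 51, 'y': 90}, value=123

Final answer: {'item': 123, 'age': 51, 'y': 90}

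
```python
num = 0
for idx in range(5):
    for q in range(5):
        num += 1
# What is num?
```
Trace:
  num=0
  num=1, idx=0, q=0
  num=2, idx=0, q=1
  num=3, idx=0, q=2
  num=4, idx=0, q=3
  num=5, idx=0, q=4
  num=6, idx=1, q=0
  num=7, idx=1, q=1
  num=8, idx=1, q=2
  num=9, idx=1, q=3
  num=10, idx=1, q=4
  num=11, idx=2, q=0
  num=12, idx=2, q=1
  num=13, idx=2, q=2
  num=14, idx=2, q=3
  num=15, idx=2, q=4
  num=16, idx=3, q=0
  num=17, idx=3, q=1
  num=18, idx=3, q=2
  num=19, idx=3, q=3
  num=20, idx=3, q=4
  num=21, idx=4, q=0
  num=22, idx=4, q=1
  num=23, idx=4, q=2
  num=24, idx=4, q=3
  num=25, idx=4, q=4

Final answer: 25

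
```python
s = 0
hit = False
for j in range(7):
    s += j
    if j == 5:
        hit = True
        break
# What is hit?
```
Trace:
  s=0
  s=0, hit=False
  s=0, hit=False, j=0
  s=1, hit=False, j=1
  s=3, hit=False, j=2
  s=6, hit=False, j=3
  s=10, hit=False, j=4
  s=15, hit=True, j=5

Final answer: True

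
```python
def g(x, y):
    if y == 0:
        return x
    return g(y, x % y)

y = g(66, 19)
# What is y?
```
Call trace:
g(x=66, y=19)
  g(x=19, y=9)
    g(x=9, y=1)
      g(x=1, y=0)
      -> return 1
    -> return 1
  -> return 1
-> return 1

Final answer: 1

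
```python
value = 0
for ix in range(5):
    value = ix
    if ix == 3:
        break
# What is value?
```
Trace:
  value=0
  value=0, ix=0
  value=1, ix=1
  value=2, ix=2
  value=3, ix=3

Final answer: 3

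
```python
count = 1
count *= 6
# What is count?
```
Trace:
  count=1
  count=6

Final answer: 6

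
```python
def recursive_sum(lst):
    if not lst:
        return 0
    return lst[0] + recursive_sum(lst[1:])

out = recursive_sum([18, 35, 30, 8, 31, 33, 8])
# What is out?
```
Call trace:
recursive_sum(lst=[18, 35, 30, 8, 31, 33, 8])
  recursive_sum(lst=[35, 30, 8, 31, 33, 8])
    recursive_sum(lst=[30, 8, 31, 33, 8])
      recursive_sum(lst=[8, 31, 33, 8])
        recursive_sum(lst=[31, 33, 8])
          recursive_sum(lst=[33, 8])
            recursive_sum(lst=[8])
              recursive_sum(lst=[])
              -> return 0
            -> return 8
          -> return 41
        -> return 72
      -> return 80
    -> return 110
  -> return 145
-> return 163

Final answer: 163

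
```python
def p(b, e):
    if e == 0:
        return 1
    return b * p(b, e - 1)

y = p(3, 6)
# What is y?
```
Call trace:
p(b=3, e=6)
  p(b=3, e=5)
    p(b=3, e=4)
      p(b=3, e=3)
        p(b=3, e=2)
          p(b=3, e=1)
            p(b=3, e=0)
            -> return 1
          -> return 3
        -> return 9
      -> return 27
    -> return 81
  -> return 243
-> return 729

Final answer: 729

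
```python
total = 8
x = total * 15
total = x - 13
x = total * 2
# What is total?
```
Trace:
  total=8
  total=8, x=120
  total=107, x=120
  total=107, x=214

Final answer: 107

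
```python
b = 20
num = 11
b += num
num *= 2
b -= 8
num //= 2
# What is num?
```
Trace:
  b=20
  b=20, num=11
  b=31, num=11
  b=31, num=22
  b=23, num=22
  b=23, num=11

Final answer: 11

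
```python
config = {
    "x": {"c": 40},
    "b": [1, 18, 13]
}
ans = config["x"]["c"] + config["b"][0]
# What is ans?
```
Trace:
  config={'x': {'c': 40}, 'b': [1, 18, 13]}
  config={'x': {'c': 40}, 'b': [1, 18, 13]}, ans=41

Final answer: 41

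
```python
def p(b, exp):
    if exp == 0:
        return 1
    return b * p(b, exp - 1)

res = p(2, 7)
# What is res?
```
Call trace:
p(b=2, exp=7)
  p(b=2, exp=6)
    p(b=2, exp=5)
      p(b=2, exp=4)
        p(b=2, exp=3)
          p(b=2, exp=2)
            p(b=2, exp=1)
              p(b=2, exp=0)
              -> return 1
            -> return 2
          -> return 4
        -> return 8
      -> return 16
    -> return 32
  -> return 64
-> return 128

Final answer: 128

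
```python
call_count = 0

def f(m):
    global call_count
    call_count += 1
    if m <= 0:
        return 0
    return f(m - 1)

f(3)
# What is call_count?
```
Call trace:
f(m=3)
  f(m=2)
    f(m=1)
      f(m=0)
      -> return 0
    -> return 0
  -> return 0
-> return 0

call_count is incremented once per call. f is entered once for each m = 3, 2, 1, 0 (the m <= 0 call returns without recursing), i.e. 3 + 1 calls.
call_count = 4

Final answer: 4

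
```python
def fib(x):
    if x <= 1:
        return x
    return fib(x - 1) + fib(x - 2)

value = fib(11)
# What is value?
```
Call trace (a repeated sub-call is expanded the first time; later identical calls just restate its return value):
fib(x=11)
  fib(x=10)
    fib(x=9)
      fib(x=8)
        fib(x=7)
          fib(x=6)
            fib(x=5)
              fib(x=4)
                fib(x=3)
                  fib(x=2)
                    fib(x=1)
                    -> return 1
                    fib(x=0)
                    -> return 0
                  -> return 1
                  fib(x=1)
                  -> return 1
                -> return 2
                fib(x=2) -> return 1  (same call as traced above)
              -> return 3
              fib(x=3) -> return 2  (same call as traced above)
            -> return 5
            fib(x=4) -> return 3  (same call as traced above)
          -> return 8
          fib(x=5) -> return 5  (same call as traced above)
        -> return 13
        fib(x=6) -> return 8  (same call as traced above)
      -> return 21
      fib(x=7) -> return 13  (same call as traced above)
    -> return 34
    fib(x=8) -> return 21  (same call as traced above)
  -> return 55
  fib(x=9) -> return 34  (same call as traced above)
-> return 89

Final answer: 89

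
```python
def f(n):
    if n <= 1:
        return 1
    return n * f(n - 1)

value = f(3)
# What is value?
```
Call trace:
f(n=3)
  f(n=2)
    f(n=1)
    -> return 1
  -> return 2
-> return 6

Final answer: 6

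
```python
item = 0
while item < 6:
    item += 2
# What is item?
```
Trace:
  item=0
  item=2
  item=4
  item=6

Final answer: 6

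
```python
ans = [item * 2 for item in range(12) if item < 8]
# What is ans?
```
Trace:
  item=0
  item=1
  item=2
  item=3
  item=4
  item=5
  item=6
  item=7
  item=8
  item=9
  item=10
  item=11
  ans=[0, 2, 4, 6, 8, 10, 12, 14]

Final answer: [0, 2, 4, 6, 8, 10, 12, 14]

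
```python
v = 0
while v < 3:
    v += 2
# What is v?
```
Trace:
  v=0
  v=2
  v=4

Final answer: 4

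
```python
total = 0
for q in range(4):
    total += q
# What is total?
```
Trace:
  total=0
  total=0, q=0
  total=1, q=1
  total=3, q=2
  total=6, q=3

Final answer: 6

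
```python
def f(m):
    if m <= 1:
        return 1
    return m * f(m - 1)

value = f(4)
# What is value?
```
Call trace:
f(m=4)
  f(m=3)
    f(m=2)
      f(m=1)
      -> return 1
    -> return 2
  -> return 6
-> return 24

Final answer: 24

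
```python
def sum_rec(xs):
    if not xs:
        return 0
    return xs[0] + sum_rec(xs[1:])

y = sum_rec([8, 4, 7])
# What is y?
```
Call trace:
sum_rec(xs=[8, 4, 7])
  sum_rec(xs=[4, 7])
    sum_rec(xs=[7])
      sum_rec(xs=[])
      -> return 0
    -> return 7
  -> return 11
-> return 19

Final answer: 19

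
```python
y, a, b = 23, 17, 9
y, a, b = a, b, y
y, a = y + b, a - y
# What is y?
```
Trace:
  y=23, a=17, b=9
  y=17, a=9, b=23
  y=40, a=-8, b=23

Final answer: 40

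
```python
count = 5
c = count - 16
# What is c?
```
Trace:
  count=5
  count=5, c=-11

Final answer: -11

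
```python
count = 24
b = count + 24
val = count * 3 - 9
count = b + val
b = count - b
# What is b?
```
Trace:
  count=24
  count=24, b=48
  count=24, b=48, val=63
  count=111, b=48, val=63
  count=111, b=63, val=63

Final answer: 63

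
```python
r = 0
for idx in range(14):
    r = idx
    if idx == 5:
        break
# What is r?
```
Trace:
  r=0
  r=0, idx=0
  r=1, idx=1
  r=2, idx=2
  r=3, idx=3
  r=4, idx=4
  r=5, idx=5

Final answer: 5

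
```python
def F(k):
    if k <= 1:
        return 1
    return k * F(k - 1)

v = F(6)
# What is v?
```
Call trace:
F(k=6)
  F(k=5)
    F(k=4)
      F(k=3)
        F(k=2)
          F(k=1)
          -> return 1
        -> return 2
      -> return 6
    -> return 24
  -> return 120
-> return 720

Final answer: 720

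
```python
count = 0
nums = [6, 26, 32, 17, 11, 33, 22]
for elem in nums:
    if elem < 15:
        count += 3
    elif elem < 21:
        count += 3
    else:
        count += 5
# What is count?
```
Trace:
  count=0
  count=3, elem=6
  count=8, elem=26
  count=13, elem=32
  count=16, elem=17
  count=19, elem=11
  count=24, elem=33
  count=29, elem=22

Final answer: 29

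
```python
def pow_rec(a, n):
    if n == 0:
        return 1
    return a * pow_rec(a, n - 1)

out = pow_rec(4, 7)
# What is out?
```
Call trace:
pow_rec(a=4, n=7)
  pow_rec(a=4, n=6)
    pow_rec(a=4, n=5)
      pow_rec(a=4, n=4)
        pow_rec(a=4, n=3)
          pow_rec(a=4, n=2)
            pow_rec(a=4, n=1)
              pow_rec(a=4, n=0)
              -> return 1
            -> return 4
          -> return 16
        -> return 64
      -> return 256
    -> return 1024
  -> return 4096
-> return 16384

Final answer: 16384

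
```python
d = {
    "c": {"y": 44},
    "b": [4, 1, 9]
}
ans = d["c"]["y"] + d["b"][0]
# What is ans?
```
Trace:
  d={'c': {'y': 44}, 'b': [4, 1, 9]}
  d={'c': {'y': 44}, 'b': [4, 1, 9]}, ans=48

Final answer: 48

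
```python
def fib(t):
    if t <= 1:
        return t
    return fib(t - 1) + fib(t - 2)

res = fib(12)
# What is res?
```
Call trace (a repeated sub-call is expanded the first time; later identical calls just restate its return value):
fib(t=12)
  fib(t=11)
    fib(t=10)
      fib(t=9)
        fib(t=8)
          fib(t=7)
            fib(t=6)
              fib(t=5)
                fib(t=4)
                  fib(t=3)
                    fib(t=2)
                      fib(t=1)
                      -> return 1
                      fib(t=0)
                      -> return 0
                    -> return 1
                    fib(t=1)
                    -> return 1
                  -> return 2
                  fib(t=2) -> return 1  (same call as traced above)
                -> return 3
                fib(t=3) -> return 2  (same call as traced above)
              -> return 5
              fib(t=4) -> return 3  (same call as traced above)
            -> return 8
            fib(t=5) -> return 5  (same call as traced above)
          -> return 13
          fib(t=6) -> return 8  (same call as traced above)
        -> return 21
        fib(t=7) -> return 13  (same call as traced above)
      -> return 34
      fib(t=8) -> return 21  (same call as traced above)
    -> return 55
    fib(t=9) -> return 34  (same call as traced above)
  -> return 89
  fib(t=10) -> return 55  (same call as traced above)
-> return 144

Final answer: 144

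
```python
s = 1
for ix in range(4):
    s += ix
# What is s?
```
Trace:
  s=1
  s=1, ix=0
  s=2, ix=1
  s=4, ix=2
  s=7, ix=3

Final answer: 7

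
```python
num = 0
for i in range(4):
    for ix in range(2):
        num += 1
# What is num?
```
Trace:
  num=0
  num=1, i=0, ix=0
  num=2, i=0, ix=1
  num=3, i=1, ix=0
  num=4, i=1, ix=1
  num=5, i=2, ix=0
  num=6, i=2, ix=1
  num=7, i=3, ix=0
  num=8, i=3, ix=1

Final answer: 8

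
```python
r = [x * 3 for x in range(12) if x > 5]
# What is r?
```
Trace:
  x=0
  x=1
  x=2
  x=3
  x=4
  x=5
  x=6
  x=7
  x=8
  x=9
  x=10
  x=11
  r=[18, 21, 24, 27, 30, 33]

Final answer: [18, 21, 24, 27, 30, 33]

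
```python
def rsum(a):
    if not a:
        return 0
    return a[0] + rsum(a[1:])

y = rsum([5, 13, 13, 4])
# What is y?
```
Call trace:
rsum(a=[5, 13, 13, 4])
  rsum(a=[13, 13, 4])
    rsum(a=[13, 4])
      rsum(a=[4])
        rsum(a=[])
        -> return 0
      -> return 4
    -> return 17
  -> return 30
-> return 35

Final answer: 35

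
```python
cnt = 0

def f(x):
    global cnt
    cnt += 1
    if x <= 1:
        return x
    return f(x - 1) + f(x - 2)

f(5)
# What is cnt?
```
Call trace (a repeated sub-call is expanded the first time; later identical calls just restate its return value):
f(x=5)
  f(x=4)
    f(x=3)
      f(x=2)
        f(x=1)
        -> return 1
        f(x=0)
        -> return 0
      -> return 1
      f(x=1)
      -> return 1
    -> return 2
    f(x=2) -> return 1  (same call as traced above)
  -> return 3
  f(x=3) -> return 2  (same call as traced above)
-> return 5

cnt is incremented once per call, so count the calls in each subtree. Let C(x) = number of calls made by f(x).
C(0) = C(1) = 1 (base case, no recursion); C(x) = 1 + C(x - 1) + C(x - 2) otherwise.
C(2) = 1 + C(1) + C(0) = 1 + 1 + 1 = 3
C(3) = 1 + C(2) + C(1) = 1 + 3 + 1 = 5
C(4) = 1 + C(3) + C(2) = 1 + 5 + 3 = 9
C(5) = 1 + C(4) + C(3) = 1 + 9 + 5 = 15
cnt = C(5) = 15

Final answer: 15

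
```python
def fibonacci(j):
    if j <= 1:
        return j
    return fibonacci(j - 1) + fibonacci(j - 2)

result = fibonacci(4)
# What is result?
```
Call trace (a repeated sub-call is expanded the first time; later identical calls just restate its return value):
fibonacci(j=4)
  fibonacci(j=3)
    fibonacci(j=2)
      fibonacci(j=1)
      -> return 1
      fibonacci(j=0)
      -> return 0
    -> return 1
    fibonacci(j=1)
    -> return 1
  -> return 2
  fibonacci(j=2) -> return 1  (same call as traced above)
-> return 3

Final answer: 3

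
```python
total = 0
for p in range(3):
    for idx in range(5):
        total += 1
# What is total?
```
Trace:
  total=0
  total=1, p=0, idx=0
  total=2, p=0, idx=1
  total=3, p=0, idx=2
  total=4, p=0, idx=3
  total=5, p=0, idx=4
  total=6, p=1, idx=0
  total=7, p=1, idx=1
  total=8, p=1, idx=2
  total=9, p=1, idx=3
  total=10, p=1, idx=4
  total=11, p=2, idx=0
  total=12, p=2, idx=1
  total=13, p=2, idx=2
  total=14, p=2, idx=3
  total=15, p=2, idx=4

Final answer: 15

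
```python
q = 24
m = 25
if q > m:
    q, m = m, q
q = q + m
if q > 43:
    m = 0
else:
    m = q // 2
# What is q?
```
Trace:
  q=24
  q=24, m=25
  q=24, m=25
  q=49, m=25
  q=49, m=0

Final answer: 49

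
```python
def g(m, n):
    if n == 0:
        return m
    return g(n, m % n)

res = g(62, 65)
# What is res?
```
Call trace:
g(m=62, n=65)
  g(m=65, n=62)
    g(m=62, n=3)
      g(m=3, n=2)
        g(m=2, n=1)
          g(m=1, n=0)
          -> return 1
        -> return 1
      -> return 1
    -> return 1
  -> return 1
-> return 1

Final answer: 1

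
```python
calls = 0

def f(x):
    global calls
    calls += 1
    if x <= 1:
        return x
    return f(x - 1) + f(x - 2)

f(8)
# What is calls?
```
Call trace (a repeated sub-call is expanded the first time; later identical calls just restate its return value):
f(x=8)
  f(x=7)
    f(x=6)
      f(x=5)
        f(x=4)
          f(x=3)
            f(x=2)
              f(x=1)
              -> return 1
              f(x=0)
              -> return 0
            -> return 1
            f(x=1)
            -> return 1
          -> return 2
          f(x=2) -> return 1  (same call as traced above)
        -> return 3
        f(x=3) -> return 2  (same call as traced above)
      -> return 5
      f(x=4) -> return 3  (same call as traced above)
    -> return 8
    f(x=5) -> return 5  (same call as traced above)
  -> return 13
  f(x=6) -> return 8  (same call as traced above)
-> return 21

calls is incremented once per call, so count the calls in each subtree. Let C(x) = number of calls made by f(x).
C(0) = C(1) = 1 (base case, no recursion); C(x) = 1 + C(x - 1) + C(x - 2) otherwise.
C(2) = 1 + C(1) + C(0) = 1 + 1 + 1 = 3
C(3) = 1 + C(2) + C(1) = 1 + 3 + 1 = 5
C(4) = 1 + C(3) + C(2) = 1 + 5 + 3 = 9
C(5) = 1 + C(4) + C(3) = 1 + 9 + 5 = 15
C(6) = 1 + C(5) + C(4) = 1 + 15 + 9 = 25
C(7) = 1 + C(6) + C(5) = 1 + 25 + 15 = 41
C(8) = 1 + C(7) + C(6) = 1 + 41 + 25 = 67
calls = C(8) = 67

Final answer: 67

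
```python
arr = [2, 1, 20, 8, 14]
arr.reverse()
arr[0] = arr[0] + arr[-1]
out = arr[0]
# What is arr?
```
Trace:
  arr=[2, 1, 20, 8, 14]
  arr=[14, 8, 20, 1, 2]
  arr=[16, 8, 20, 1, 2]
  arr=[16, 8, 20, 1, 2], out=16

Final answer: [16, 8, 20, 1, 2]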